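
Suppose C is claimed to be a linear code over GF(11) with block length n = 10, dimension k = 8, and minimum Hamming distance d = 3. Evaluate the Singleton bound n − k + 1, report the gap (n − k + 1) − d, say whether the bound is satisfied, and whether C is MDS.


Singleton RHS = n − k + 1 = 3, slack = 0, bound satisfied, MDS.

Singleton bound: d ≤ n − k + 1.
Here n = 10, k = 8, so n − k + 1 = 3.
Given d = 3, check d ≤ 3: YES.
Slack = (n − k + 1) − d = 0.
The code is MDS (slack = 0).
Description: the claimed parameters are [10, 8, 3]_11; such a code would be MDS (meets Singleton bound).


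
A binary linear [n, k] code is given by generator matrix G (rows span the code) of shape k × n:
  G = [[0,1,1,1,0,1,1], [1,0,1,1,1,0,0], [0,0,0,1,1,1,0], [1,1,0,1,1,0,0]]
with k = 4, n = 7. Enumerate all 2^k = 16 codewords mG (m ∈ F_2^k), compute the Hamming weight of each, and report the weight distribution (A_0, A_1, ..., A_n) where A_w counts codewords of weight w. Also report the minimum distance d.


Weight distribution: A_0 = 1, A_2 = 2, A_3 = 4, A_4 = 5, A_5 = 4. Minimum distance d = 2.

Enumerate all 2^4 = 16 messages m ∈ F_2^4.
For each, compute codeword c = mG in F_2^7, then tally its weight.
  m = 0000 → c = 0000000, weight = 0.
  m = 1000 → c = 0111011, weight = 5.
  m = 0100 → c = 1011100, weight = 4.
  m = 1100 → c = 1100111, weight = 5.
  m = 0010 → c = 0001110, weight = 3.
  m = 1010 → c = 0110101, weight = 4.
  m = 0110 → c = 1010010, weight = 3.
  m = 1110 → c = 1101001, weight = 4.
  m = 0001 → c = 1101100, weight = 4.
  m = 1001 → c = 1010111, weight = 5.
  m = 0101 → c = 0110000, weight = 2.
  m = 1101 → c = 0001011, weight = 3.
  m = 0011 → c = 1100010, weight = 3.
  m = 1011 → c = 1011001, weight = 4.
  m = 0111 → c = 0111110, weight = 5.
  m = 1111 → c = 0000101, weight = 2.
Tally weights:
  weight 0: 1 codewords.
  weight 2: 2 codewords.
  weight 3: 4 codewords.
  weight 4: 5 codewords.
  weight 5: 4 codewords.
Minimum distance d = smallest w > 0 with A_w > 0 = 2.
Sanity: Σ A_w = 16 = 2^4 = 16 ✓.


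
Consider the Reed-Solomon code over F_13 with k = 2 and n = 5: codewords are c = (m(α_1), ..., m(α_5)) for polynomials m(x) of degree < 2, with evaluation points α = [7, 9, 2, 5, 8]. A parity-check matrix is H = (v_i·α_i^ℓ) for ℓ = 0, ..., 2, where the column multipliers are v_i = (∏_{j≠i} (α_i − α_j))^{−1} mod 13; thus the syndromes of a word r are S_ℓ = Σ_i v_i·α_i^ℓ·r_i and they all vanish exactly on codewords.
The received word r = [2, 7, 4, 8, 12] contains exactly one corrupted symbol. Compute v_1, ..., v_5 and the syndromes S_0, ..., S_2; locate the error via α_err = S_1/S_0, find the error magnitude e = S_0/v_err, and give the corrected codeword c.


S = (6, 2, 5), error at position 2, error magnitude e = 11, c = [2, 9, 4, 8, 12].

Step 1: column multipliers v_i = (∏_{j≠i}(α_i − α_j))^{−1} mod 13.
  i = 1 (α = 7): (7−9)(7−2)(7−5)(7−8) = (−2)·5·2·(−1) = 20 ≡ 7, so v_1 = 7^{−1} = 2 (mod 13).
  i = 2 (α = 9): (9−7)(9−2)(9−5)(9−8) = 2·7·4·1 = 56 ≡ 4, so v_2 = 4^{−1} = 10 (mod 13).
  i = 3 (α = 2): (2−7)(2−9)(2−5)(2−8) = (−5)·(−7)·(−3)·(−6) = 630 ≡ 6, so v_3 = 6^{−1} = 11 (mod 13).
  i = 4 (α = 5): (5−7)(5−9)(5−2)(5−8) = (−2)·(−4)·3·(−3) = −72 ≡ 6, so v_4 = 6^{−1} = 11 (mod 13).
  i = 5 (α = 8): (8−7)(8−9)(8−2)(8−5) = 1·(−1)·6·3 = −18 ≡ 8, so v_5 = 8^{−1} = 5 (mod 13).
  v = [2, 10, 11, 11, 5].
Step 2: syndromes of r = [2, 7, 4, 8, 12] (all sums mod 13).
  S_0 = Σ v_i r_i = 2·2 + 10·7 + 11·4 + 11·8 + 5·12 = 266 ≡ 6.
  S_1 = Σ v_i α_i r_i = 2·7·2 + 10·9·7 + 11·2·4 + 11·5·8 + 5·8·12 = 1666 ≡ 2.
  α_i^2 mod 13 = [10, 3, 4, 12, 12].
  S_2 = Σ v_i α_i^2 r_i = 2·10·2 + 10·3·7 + 11·4·4 + 11·12·8 + 5·12·12 = 2202 ≡ 5.
  S = (6, 2, 5) ≠ 0, so r is not a codeword (an error is present).
Step 3: locate the error. For a single error e at position i, S_ℓ = v_i·e·α_i^ℓ, so α_err = S_1/S_0.
  S_0^{−1} = 6^{−1} = 11 (mod 13), so α_err = 2·11 = 22 ≡ 9 = α_2. Error position i = 2.
  Consistency check: S_2/S_1 = 5·7 = 35 ≡ 9 = α_err ✓ (single-error assumption holds).
Step 4: error magnitude e = S_0/v_2 = S_0·∏_{j≠2}(α_2 − α_j) = 6·4 = 24 ≡ 11 (mod 13).
Step 5: correct position 2: c_2 = r_2 − e = 7 − 11 ≡ 9 (mod 13). Hence c = [2, 9, 4, 8, 12].
  Check: interpolating c through the α_i gives m(x) = 10 + 10·x (degree < 2) with m(α_i) = c_i for every i, so c is indeed a codeword.


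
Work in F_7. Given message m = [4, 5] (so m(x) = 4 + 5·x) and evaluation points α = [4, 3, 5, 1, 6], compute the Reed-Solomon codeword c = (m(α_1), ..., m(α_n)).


c = [3, 5, 1, 2, 6]

Message polynomial: m(x) = 4 + 5·x (mod 7).
For each evaluation point α_i, compute m(α_i) mod 7:
  α_1 = 4: Horner steps 5 → 3, so m(4) = 3.
  α_2 = 3: Horner steps 5 → 5, so m(3) = 5.
  α_3 = 5: Horner steps 5 → 1, so m(5) = 1.
  α_4 = 1: Horner steps 5 → 2, so m(1) = 2.
  α_5 = 6: Horner steps 5 → 6, so m(6) = 6.
Codeword c = [3, 5, 1, 2, 6] ∈ F_7^5.


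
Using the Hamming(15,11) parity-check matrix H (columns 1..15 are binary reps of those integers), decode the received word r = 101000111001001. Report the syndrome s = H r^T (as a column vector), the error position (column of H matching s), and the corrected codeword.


s = (0, 1, 1, 1)^T, error position = 7, corrected codeword c = 101000011001001

Compute s = H r^T mod 2 one row at a time:
  s_1 = 1 + 1 + 0 + 0 + 1 + 0 + 0 + 1 = 4 ≡ 0 (mod 2).
  s_2 = 0 + 0 + 0 + 1 + 1 + 0 + 0 + 1 = 3 ≡ 1 (mod 2).
  s_3 = 0 + 1 + 0 + 1 + 0 + 0 + 0 + 1 = 3 ≡ 1 (mod 2).
  s_4 = 1 + 1 + 0 + 1 + 1 + 0 + 0 + 1 = 5 ≡ 1 (mod 2).
s = (0, 1, 1, 1)^T — this equals column 7 of H (binary 0111), so error is at position 7.
Correct: flip bit 7 of r = 101000111001001 to get c = 101000011001001.


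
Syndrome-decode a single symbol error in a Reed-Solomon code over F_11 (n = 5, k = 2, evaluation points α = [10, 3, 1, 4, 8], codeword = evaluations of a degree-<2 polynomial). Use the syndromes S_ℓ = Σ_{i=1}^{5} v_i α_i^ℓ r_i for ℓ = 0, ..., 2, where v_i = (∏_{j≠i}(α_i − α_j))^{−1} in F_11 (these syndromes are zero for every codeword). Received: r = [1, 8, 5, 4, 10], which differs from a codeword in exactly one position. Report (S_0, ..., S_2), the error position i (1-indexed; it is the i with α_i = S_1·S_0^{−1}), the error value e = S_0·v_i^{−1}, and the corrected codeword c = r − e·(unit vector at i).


S = (4, 7, 4), error at position 1, error magnitude e = 10, c = [2, 8, 5, 4, 10].

Step 1: column multipliers v_i = (∏_{j≠i}(α_i − α_j))^{−1} mod 11.
  i = 1 (α = 10): (10−3)(10−1)(10−4)(10−8) = 7·9·6·2 = 756 ≡ 8, so v_1 = 8^{−1} = 7 (mod 11).
  i = 2 (α = 3): (3−10)(3−1)(3−4)(3−8) = (−7)·2·(−1)·(−5) = −70 ≡ 7, so v_2 = 7^{−1} = 8 (mod 11).
  i = 3 (α = 1): (1−10)(1−3)(1−4)(1−8) = (−9)·(−2)·(−3)·(−7) = 378 ≡ 4, so v_3 = 4^{−1} = 3 (mod 11).
  i = 4 (α = 4): (4−10)(4−3)(4−1)(4−8) = (−6)·1·3·(−4) = 72 ≡ 6, so v_4 = 6^{−1} = 2 (mod 11).
  i = 5 (α = 8): (8−10)(8−3)(8−1)(8−4) = (−2)·5·7·4 = −280 ≡ 6, so v_5 = 6^{−1} = 2 (mod 11).
  v = [7, 8, 3, 2, 2].
Step 2: syndromes of r = [1, 8, 5, 4, 10] (all sums mod 11).
  S_0 = Σ v_i r_i = 7·1 + 8·8 + 3·5 + 2·4 + 2·10 = 114 ≡ 4.
  S_1 = Σ v_i α_i r_i = 7·10·1 + 8·3·8 + 3·1·5 + 2·4·4 + 2·8·10 = 469 ≡ 7.
  α_i^2 mod 11 = [1, 9, 1, 5, 9].
  S_2 = Σ v_i α_i^2 r_i = 7·1·1 + 8·9·8 + 3·1·5 + 2·5·4 + 2·9·10 = 818 ≡ 4.
  S = (4, 7, 4) ≠ 0, so r is not a codeword (an error is present).
Step 3: locate the error. For a single error e at position i, S_ℓ = v_i·e·α_i^ℓ, so α_err = S_1/S_0.
  S_0^{−1} = 4^{−1} = 3 (mod 11), so α_err = 7·3 = 21 ≡ 10 = α_1. Error position i = 1.
  Consistency check: S_2/S_1 = 4·8 = 32 ≡ 10 = α_err ✓ (single-error assumption holds).
Step 4: error magnitude e = S_0/v_1 = S_0·∏_{j≠1}(α_1 − α_j) = 4·8 = 32 ≡ 10 (mod 11).
Step 5: correct position 1: c_1 = r_1 − e = 1 − 10 ≡ 2 (mod 11). Hence c = [2, 8, 5, 4, 10].
  Check: interpolating c through the α_i gives m(x) = 9 + 7·x (degree < 2) with m(α_i) = c_i for every i, so c is indeed a codeword.


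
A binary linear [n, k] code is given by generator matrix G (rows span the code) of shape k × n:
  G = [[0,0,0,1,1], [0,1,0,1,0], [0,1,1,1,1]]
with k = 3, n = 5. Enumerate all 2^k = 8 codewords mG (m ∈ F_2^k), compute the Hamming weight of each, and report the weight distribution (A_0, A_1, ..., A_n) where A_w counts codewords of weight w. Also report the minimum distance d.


Weight distribution: A_0 = 1, A_2 = 6, A_4 = 1. Minimum distance d = 2.

Enumerate all 2^3 = 8 messages m ∈ F_2^3.
For each, compute codeword c = mG in F_2^5, then tally its weight.
  m = 000 → c = 00000, weight = 0.
  m = 100 → c = 00011, weight = 2.
  m = 010 → c = 01010, weight = 2.
  m = 110 → c = 01001, weight = 2.
  m = 001 → c = 01111, weight = 4.
  m = 101 → c = 01100, weight = 2.
  m = 011 → c = 00101, weight = 2.
  m = 111 → c = 00110, weight = 2.
Tally weights:
  weight 0: 1 codewords.
  weight 2: 6 codewords.
  weight 4: 1 codewords.
Minimum distance d = smallest w > 0 with A_w > 0 = 2.
Sanity: Σ A_w = 8 = 2^3 = 8 ✓.


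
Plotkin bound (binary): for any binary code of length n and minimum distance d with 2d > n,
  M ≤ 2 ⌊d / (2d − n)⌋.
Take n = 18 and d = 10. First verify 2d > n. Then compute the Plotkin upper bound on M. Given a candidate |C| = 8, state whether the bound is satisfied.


Plotkin bound M ≤ 10; given |C| = 8 ≤ bound (satisfied).

Check applicability: 2d = 20, n = 18.
2d − n = 2 > 0, so Plotkin applies.
Compute d/(2d−n) = 10/2 ≈ 5.0000.
⌊d/(2d−n)⌋ = 5.
Plotkin bound: M ≤ 2·5 = 10.
Given |C| = 8, check: satisfied.
This |C| is below the Plotkin bound.


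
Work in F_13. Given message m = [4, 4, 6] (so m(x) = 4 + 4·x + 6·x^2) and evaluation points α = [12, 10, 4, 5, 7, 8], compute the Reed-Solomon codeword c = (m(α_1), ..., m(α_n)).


c = [6, 7, 12, 5, 1, 4]

Message polynomial: m(x) = 4 + 4·x + 6·x^2 (mod 13).
For each evaluation point α_i, compute m(α_i) mod 13:
  α_1 = 12: Horner steps 6 → 11 → 6, so m(12) = 6.
  α_2 = 10: Horner steps 6 → 12 → 7, so m(10) = 7.
  α_3 = 4: Horner steps 6 → 2 → 12, so m(4) = 12.
  α_4 = 5: Horner steps 6 → 8 → 5, so m(5) = 5.
  α_5 = 7: Horner steps 6 → 7 → 1, so m(7) = 1.
  α_6 = 8: Horner steps 6 → 0 → 4, so m(8) = 4.
Codeword c = [6, 7, 12, 5, 1, 4] ∈ F_13^6.


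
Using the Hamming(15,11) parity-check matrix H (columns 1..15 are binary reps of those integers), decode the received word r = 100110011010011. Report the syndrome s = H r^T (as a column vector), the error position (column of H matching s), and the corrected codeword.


s = (1, 0, 1, 1)^T, error position = 11, corrected codeword c = 100110011000011

Compute s = H r^T mod 2 one row at a time:
  s_1 = 1 + 1 + 0 + 1 + 0 + 0 + 1 + 1 = 5 ≡ 1 (mod 2).
  s_2 = 1 + 1 + 0 + 0 + 0 + 0 + 1 + 1 = 4 ≡ 0 (mod 2).
  s_3 = 0 + 0 + 0 + 0 + 0 + 1 + 1 + 1 = 3 ≡ 1 (mod 2).
  s_4 = 1 + 0 + 1 + 0 + 1 + 1 + 0 + 1 = 5 ≡ 1 (mod 2).
s = (1, 0, 1, 1)^T — this equals column 11 of H (binary 1011), so error is at position 11.
Correct: flip bit 11 of r = 100110011010011 to get c = 100110011000011.


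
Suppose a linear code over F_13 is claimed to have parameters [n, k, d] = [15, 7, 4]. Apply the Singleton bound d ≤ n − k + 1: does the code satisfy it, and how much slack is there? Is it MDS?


Singleton RHS = n − k + 1 = 9, slack = 5, bound satisfied, not MDS.

Singleton bound: d ≤ n − k + 1.
Here n = 15, k = 7, so n − k + 1 = 9.
Given d = 4, check d ≤ 9: YES.
Slack = (n − k + 1) − d = 5.
The code is NOT MDS (slack = 5 > 0).
Description: the claimed parameters are [15, 7, 4]_13; such a code would be non-MDS.


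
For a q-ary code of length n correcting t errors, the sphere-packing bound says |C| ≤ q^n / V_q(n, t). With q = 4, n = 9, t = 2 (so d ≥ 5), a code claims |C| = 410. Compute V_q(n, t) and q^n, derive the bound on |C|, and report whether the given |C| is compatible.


V_q(n, t) = 352, q^n = 262144, Hamming bound = 744, |C| = 410 ≤ bound (satisfied).

Step 1: Compute V_q(n, t) = Σ_{j=0}^2 C(n, j) (q−1)^j.
  j = 0: C(9,0)·(3)^0 = 1·1 = 1.
  j = 1: C(9,1)·(3)^1 = 9·3 = 27.
  j = 2: C(9,2)·(3)^2 = 36·9 = 324.
  V_q(n, t) = 1 + 27 + 324 = 352.
Step 2: q^n = 4^9 = 262144.
Step 3: Hamming bound ⌊q^n / V_q(n,t)⌋ = ⌊262144/352⌋ = 744.
Step 4: Compare |C| = 410 to 744: satisfied.
The claimed |C| lies below the Hamming bound.


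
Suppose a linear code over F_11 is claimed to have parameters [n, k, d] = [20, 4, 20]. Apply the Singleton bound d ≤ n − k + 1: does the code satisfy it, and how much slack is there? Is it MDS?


Singleton RHS = n − k + 1 = 17, slack = -3, bound violated (no such code; not MDS).

Singleton bound: d ≤ n − k + 1.
Here n = 20, k = 4, so n − k + 1 = 17.
Given d = 20, check d ≤ 17: NO.
Slack = (n − k + 1) − d = -3.
The slack is negative: d = 20 exceeds n − k + 1 = 17 by 3, so the Singleton bound is violated and no linear [20, 4, 20]_11 code can exist. In particular it is not MDS (MDS requires d = n − k + 1 exactly).
Description: the claimed parameters are [20, 4, 20]_11; such a code would be impossible (violates the Singleton bound).


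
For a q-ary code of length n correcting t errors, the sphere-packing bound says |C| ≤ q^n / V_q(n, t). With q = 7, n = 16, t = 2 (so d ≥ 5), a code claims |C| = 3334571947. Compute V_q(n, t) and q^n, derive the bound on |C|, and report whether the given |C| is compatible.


V_q(n, t) = 4417, q^n = 33232930569601, Hamming bound = 7523869270, |C| = 3334571947 ≤ bound (satisfied).

Step 1: Compute V_q(n, t) = Σ_{j=0}^2 C(n, j) (q−1)^j.
  j = 0: C(16,0)·(6)^0 = 1·1 = 1.
  j = 1: C(16,1)·(6)^1 = 16·6 = 96.
  j = 2: C(16,2)·(6)^2 = 120·36 = 4320.
  V_q(n, t) = 1 + 96 + 4320 = 4417.
Step 2: q^n = 7^16 = 33232930569601.
Step 3: Hamming bound ⌊q^n / V_q(n,t)⌋ = ⌊33232930569601/4417⌋ = 7523869270.
Step 4: Compare |C| = 3334571947 to 7523869270: satisfied.
The claimed |C| lies below the Hamming bound.


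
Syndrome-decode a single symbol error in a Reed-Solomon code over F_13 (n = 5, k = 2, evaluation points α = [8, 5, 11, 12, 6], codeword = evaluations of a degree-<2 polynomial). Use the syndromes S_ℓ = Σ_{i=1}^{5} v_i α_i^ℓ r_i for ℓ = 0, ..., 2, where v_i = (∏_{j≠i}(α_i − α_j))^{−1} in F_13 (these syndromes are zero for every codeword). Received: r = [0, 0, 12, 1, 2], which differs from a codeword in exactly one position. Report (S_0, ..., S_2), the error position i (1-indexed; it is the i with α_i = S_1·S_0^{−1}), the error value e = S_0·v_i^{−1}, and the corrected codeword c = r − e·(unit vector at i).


S = (1, 8, 12), error at position 1, error magnitude e = 7, c = [6, 0, 12, 1, 2].

Step 1: column multipliers v_i = (∏_{j≠i}(α_i − α_j))^{−1} mod 13.
  i = 1 (α = 8): (8−5)(8−11)(8−12)(8−6) = 3·(−3)·(−4)·2 = 72 ≡ 7, so v_1 = 7^{−1} = 2 (mod 13).
  i = 2 (α = 5): (5−8)(5−11)(5−12)(5−6) = (−3)·(−6)·(−7)·(−1) = 126 ≡ 9, so v_2 = 9^{−1} = 3 (mod 13).
  i = 3 (α = 11): (11−8)(11−5)(11−12)(11−6) = 3·6·(−1)·5 = −90 ≡ 1, so v_3 = 1^{−1} = 1 (mod 13).
  i = 4 (α = 12): (12−8)(12−5)(12−11)(12−6) = 4·7·1·6 = 168 ≡ 12, so v_4 = 12^{−1} = 12 (mod 13).
  i = 5 (α = 6): (6−8)(6−5)(6−11)(6−12) = (−2)·1·(−5)·(−6) = −60 ≡ 5, so v_5 = 5^{−1} = 8 (mod 13).
  v = [2, 3, 1, 12, 8].
Step 2: syndromes of r = [0, 0, 12, 1, 2] (all sums mod 13).
  S_0 = Σ v_i r_i = 2·0 + 3·0 + 1·12 + 12·1 + 8·2 = 40 ≡ 1.
  S_1 = Σ v_i α_i r_i = 2·8·0 + 3·5·0 + 1·11·12 + 12·12·1 + 8·6·2 = 372 ≡ 8.
  α_i^2 mod 13 = [12, 12, 4, 1, 10].
  S_2 = Σ v_i α_i^2 r_i = 2·12·0 + 3·12·0 + 1·4·12 + 12·1·1 + 8·10·2 = 220 ≡ 12.
  S = (1, 8, 12) ≠ 0, so r is not a codeword (an error is present).
Step 3: locate the error. For a single error e at position i, S_ℓ = v_i·e·α_i^ℓ, so α_err = S_1/S_0.
  S_0^{−1} = 1^{−1} = 1 (mod 13), so α_err = 8·1 = 8 ≡ 8 = α_1. Error position i = 1.
  Consistency check: S_2/S_1 = 12·5 = 60 ≡ 8 = α_err ✓ (single-error assumption holds).
Step 4: error magnitude e = S_0/v_1 = S_0·∏_{j≠1}(α_1 − α_j) = 1·7 = 7 ≡ 7 (mod 13).
Step 5: correct position 1: c_1 = r_1 − e = 0 − 7 ≡ 6 (mod 13). Hence c = [6, 0, 12, 1, 2].
  Check: interpolating c through the α_i gives m(x) = 3 + 2·x (degree < 2) with m(α_i) = c_i for every i, so c is indeed a codeword.


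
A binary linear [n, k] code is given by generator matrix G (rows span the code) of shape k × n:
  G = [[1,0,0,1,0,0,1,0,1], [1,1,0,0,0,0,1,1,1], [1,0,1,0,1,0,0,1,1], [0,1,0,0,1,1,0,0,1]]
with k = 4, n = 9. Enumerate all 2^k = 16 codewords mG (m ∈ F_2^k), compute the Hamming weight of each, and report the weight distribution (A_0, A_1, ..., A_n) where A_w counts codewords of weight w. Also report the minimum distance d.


Weight distribution: A_0 = 1, A_3 = 1, A_4 = 5, A_5 = 6, A_6 = 2, A_7 = 1. Minimum distance d = 3.

Enumerate all 2^4 = 16 messages m ∈ F_2^4.
For each, compute codeword c = mG in F_2^9, then tally its weight.
  m = 0000 → c = 000000000, weight = 0.
  m = 1000 → c = 100100101, weight = 4.
  m = 0100 → c = 110000111, weight = 5.
  m = 1100 → c = 010100010, weight = 3.
  m = 0010 → c = 101010011, weight = 5.
  m = 1010 → c = 001110110, weight = 5.
  m = 0110 → c = 011010100, weight = 4.
  m = 1110 → c = 111110001, weight = 6.
  m = 0001 → c = 010011001, weight = 4.
  m = 1001 → c = 110111100, weight = 6.
  m = 0101 → c = 100011110, weight = 5.
  m = 1101 → c = 000111011, weight = 5.
  m = 0011 → c = 111001010, weight = 5.
  m = 1011 → c = 011101111, weight = 7.
  m = 0111 → c = 001001101, weight = 4.
  m = 1111 → c = 101101000, weight = 4.
Tally weights:
  weight 0: 1 codewords.
  weight 3: 1 codewords.
  weight 4: 5 codewords.
  weight 5: 6 codewords.
  weight 6: 2 codewords.
  weight 7: 1 codewords.
Minimum distance d = smallest w > 0 with A_w > 0 = 3.
Sanity: Σ A_w = 16 = 2^4 = 16 ✓.


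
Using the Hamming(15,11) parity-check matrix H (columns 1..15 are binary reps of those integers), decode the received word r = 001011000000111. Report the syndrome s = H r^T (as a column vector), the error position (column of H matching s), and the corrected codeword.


s = (1, 1, 0, 0)^T, error position = 12, corrected codeword c = 001011000001111

Compute s = H r^T mod 2 one row at a time:
  s_1 = 0 + 0 + 0 + 0 + 0 + 1 + 1 + 1 = 3 ≡ 1 (mod 2).
  s_2 = 0 + 1 + 1 + 0 + 0 + 1 + 1 + 1 = 5 ≡ 1 (mod 2).
  s_3 = 0 + 1 + 1 + 0 + 0 + 0 + 1 + 1 = 4 ≡ 0 (mod 2).
  s_4 = 0 + 1 + 1 + 0 + 0 + 0 + 1 + 1 = 4 ≡ 0 (mod 2).
s = (1, 1, 0, 0)^T — this equals column 12 of H (binary 1100), so error is at position 12.
Correct: flip bit 12 of r = 001011000000111 to get c = 001011000001111.


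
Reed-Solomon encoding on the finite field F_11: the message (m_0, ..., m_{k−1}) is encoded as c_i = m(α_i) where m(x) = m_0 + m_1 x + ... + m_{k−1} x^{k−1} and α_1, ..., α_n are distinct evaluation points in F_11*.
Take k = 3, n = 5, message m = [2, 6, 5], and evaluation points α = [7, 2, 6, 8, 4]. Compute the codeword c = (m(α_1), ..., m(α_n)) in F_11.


c = [3, 1, 9, 7, 7]

Message polynomial: m(x) = 2 + 6·x + 5·x^2 (mod 11).
For each evaluation point α_i, compute m(α_i) mod 11:
  α_1 = 7: Horner steps 5 → 8 → 3, so m(7) = 3.
  α_2 = 2: Horner steps 5 → 5 → 1, so m(2) = 1.
  α_3 = 6: Horner steps 5 → 3 → 9, so m(6) = 9.
  α_4 = 8: Horner steps 5 → 2 → 7, so m(8) = 7.
  α_5 = 4: Horner steps 5 → 4 → 7, so m(4) = 7.
Codeword c = [3, 1, 9, 7, 7] ∈ F_11^5.


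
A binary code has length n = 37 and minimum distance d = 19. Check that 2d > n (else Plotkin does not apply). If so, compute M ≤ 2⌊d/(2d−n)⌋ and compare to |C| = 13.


Plotkin bound M ≤ 38; given |C| = 13 ≤ bound (satisfied).

Check applicability: 2d = 38, n = 37.
2d − n = 1 > 0, so Plotkin applies.
Compute d/(2d−n) = 19/1 ≈ 19.0000.
⌊d/(2d−n)⌋ = 19.
Plotkin bound: M ≤ 2·19 = 38.
Given |C| = 13, check: satisfied.
This |C| is below the Plotkin bound.


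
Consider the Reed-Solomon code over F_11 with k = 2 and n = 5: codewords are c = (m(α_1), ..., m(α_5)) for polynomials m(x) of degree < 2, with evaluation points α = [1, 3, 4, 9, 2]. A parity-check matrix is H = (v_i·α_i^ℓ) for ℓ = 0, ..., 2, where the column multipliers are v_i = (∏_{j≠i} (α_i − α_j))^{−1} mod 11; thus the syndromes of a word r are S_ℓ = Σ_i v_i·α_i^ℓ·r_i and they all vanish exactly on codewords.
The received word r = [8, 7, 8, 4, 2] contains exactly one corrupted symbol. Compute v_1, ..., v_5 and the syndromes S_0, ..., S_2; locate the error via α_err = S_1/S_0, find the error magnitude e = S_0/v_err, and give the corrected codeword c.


S = (6, 2, 8), error at position 3, error magnitude e = 7, c = [8, 7, 1, 4, 2].

Step 1: column multipliers v_i = (∏_{j≠i}(α_i − α_j))^{−1} mod 11.
  i = 1 (α = 1): (1−3)(1−4)(1−9)(1−2) = (−2)·(−3)·(−8)·(−1) = 48 ≡ 4, so v_1 = 4^{−1} = 3 (mod 11).
  i = 2 (α = 3): (3−1)(3−4)(3−9)(3−2) = 2·(−1)·(−6)·1 = 12 ≡ 1, so v_2 = 1^{−1} = 1 (mod 11).
  i = 3 (α = 4): (4−1)(4−3)(4−9)(4−2) = 3·1·(−5)·2 = −30 ≡ 3, so v_3 = 3^{−1} = 4 (mod 11).
  i = 4 (α = 9): (9−1)(9−3)(9−4)(9−2) = 8·6·5·7 = 1680 ≡ 8, so v_4 = 8^{−1} = 7 (mod 11).
  i = 5 (α = 2): (2−1)(2−3)(2−4)(2−9) = 1·(−1)·(−2)·(−7) = −14 ≡ 8, so v_5 = 8^{−1} = 7 (mod 11).
  v = [3, 1, 4, 7, 7].
Step 2: syndromes of r = [8, 7, 8, 4, 2] (all sums mod 11).
  S_0 = Σ v_i r_i = 3·8 + 1·7 + 4·8 + 7·4 + 7·2 = 105 ≡ 6.
  S_1 = Σ v_i α_i r_i = 3·1·8 + 1·3·7 + 4·4·8 + 7·9·4 + 7·2·2 = 453 ≡ 2.
  α_i^2 mod 11 = [1, 9, 5, 4, 4].
  S_2 = Σ v_i α_i^2 r_i = 3·1·8 + 1·9·7 + 4·5·8 + 7·4·4 + 7·4·2 = 415 ≡ 8.
  S = (6, 2, 8) ≠ 0, so r is not a codeword (an error is present).
Step 3: locate the error. For a single error e at position i, S_ℓ = v_i·e·α_i^ℓ, so α_err = S_1/S_0.
  S_0^{−1} = 6^{−1} = 2 (mod 11), so α_err = 2·2 = 4 ≡ 4 = α_3. Error position i = 3.
  Consistency check: S_2/S_1 = 8·6 = 48 ≡ 4 = α_err ✓ (single-error assumption holds).
Step 4: error magnitude e = S_0/v_3 = S_0·∏_{j≠3}(α_3 − α_j) = 6·3 = 18 ≡ 7 (mod 11).
Step 5: correct position 3: c_3 = r_3 − e = 8 − 7 ≡ 1 (mod 11). Hence c = [8, 7, 1, 4, 2].
  Check: interpolating c through the α_i gives m(x) = 3 + 5·x (degree < 2) with m(α_i) = c_i for every i, so c is indeed a codeword.


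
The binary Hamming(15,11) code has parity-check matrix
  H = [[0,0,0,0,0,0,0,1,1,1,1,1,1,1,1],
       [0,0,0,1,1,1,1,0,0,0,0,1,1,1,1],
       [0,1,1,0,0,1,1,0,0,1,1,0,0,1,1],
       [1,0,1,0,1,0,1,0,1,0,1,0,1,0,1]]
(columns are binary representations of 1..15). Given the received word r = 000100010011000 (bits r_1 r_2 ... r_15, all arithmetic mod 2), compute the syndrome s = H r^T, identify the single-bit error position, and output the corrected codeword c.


s = (1, 0, 1, 1)^T, error position = 11, corrected codeword c = 000100010001000

Compute s = H r^T mod 2 one row at a time:
  s_1 = 1 + 0 + 0 + 1 + 1 + 0 + 0 + 0 = 3 ≡ 1 (mod 2).
  s_2 = 1 + 0 + 0 + 0 + 1 + 0 + 0 + 0 = 2 ≡ 0 (mod 2).
  s_3 = 0 + 0 + 0 + 0 + 0 + 1 + 0 + 0 = 1 ≡ 1 (mod 2).
  s_4 = 0 + 0 + 0 + 0 + 0 + 1 + 0 + 0 = 1 ≡ 1 (mod 2).
s = (1, 0, 1, 1)^T — this equals column 11 of H (binary 1011), so error is at position 11.
Correct: flip bit 11 of r = 000100010011000 to get c = 000100010001000.


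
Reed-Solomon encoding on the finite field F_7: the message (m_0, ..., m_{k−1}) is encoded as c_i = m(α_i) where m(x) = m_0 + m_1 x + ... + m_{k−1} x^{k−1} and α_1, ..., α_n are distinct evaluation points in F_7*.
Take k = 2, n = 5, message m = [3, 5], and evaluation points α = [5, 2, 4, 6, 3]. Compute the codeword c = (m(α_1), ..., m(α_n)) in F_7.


c = [0, 6, 2, 5, 4]

Message polynomial: m(x) = 3 + 5·x (mod 7).
For each evaluation point α_i, compute m(α_i) mod 7:
  α_1 = 5: Horner steps 5 → 0, so m(5) = 0.
  α_2 = 2: Horner steps 5 → 6, so m(2) = 6.
  α_3 = 4: Horner steps 5 → 2, so m(4) = 2.
  α_4 = 6: Horner steps 5 → 5, so m(6) = 5.
  α_5 = 3: Horner steps 5 → 4, so m(3) = 4.
Codeword c = [0, 6, 2, 5, 4] ∈ F_7^5.


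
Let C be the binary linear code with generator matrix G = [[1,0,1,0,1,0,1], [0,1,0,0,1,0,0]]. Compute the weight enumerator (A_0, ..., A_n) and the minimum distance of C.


Weight distribution: A_0 = 1, A_2 = 1, A_4 = 2. Minimum distance d = 2.

Enumerate all 2^2 = 4 messages m ∈ F_2^2.
For each, compute codeword c = mG in F_2^7, then tally its weight.
  m = 00 → c = 0000000, weight = 0.
  m = 10 → c = 1010101, weight = 4.
  m = 01 → c = 0100100, weight = 2.
  m = 11 → c = 1110001, weight = 4.
Tally weights:
  weight 0: 1 codewords.
  weight 2: 1 codewords.
  weight 4: 2 codewords.
Minimum distance d = smallest w > 0 with A_w > 0 = 2.
Sanity: Σ A_w = 4 = 2^2 = 4 ✓.


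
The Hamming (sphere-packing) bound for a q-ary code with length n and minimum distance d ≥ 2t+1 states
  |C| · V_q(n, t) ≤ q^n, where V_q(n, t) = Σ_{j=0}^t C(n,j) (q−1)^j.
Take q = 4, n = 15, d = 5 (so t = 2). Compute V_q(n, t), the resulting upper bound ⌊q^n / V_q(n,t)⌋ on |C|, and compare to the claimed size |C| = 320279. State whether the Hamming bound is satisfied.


V_q(n, t) = 991, q^n = 1073741824, Hamming bound = 1083493, |C| = 320279 ≤ bound (satisfied).

Step 1: Compute V_q(n, t) = Σ_{j=0}^2 C(n, j) (q−1)^j.
  j = 0: C(15,0)·(3)^0 = 1·1 = 1.
  j = 1: C(15,1)·(3)^1 = 15·3 = 45.
  j = 2: C(15,2)·(3)^2 = 105·9 = 945.
  V_q(n, t) = 1 + 45 + 945 = 991.
Step 2: q^n = 4^15 = 1073741824.
Step 3: Hamming bound ⌊q^n / V_q(n,t)⌋ = ⌊1073741824/991⌋ = 1083493.
Step 4: Compare |C| = 320279 to 1083493: satisfied.
The claimed |C| lies below the Hamming bound.


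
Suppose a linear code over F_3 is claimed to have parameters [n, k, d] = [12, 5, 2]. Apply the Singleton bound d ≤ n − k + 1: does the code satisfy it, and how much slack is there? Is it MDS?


Singleton RHS = n − k + 1 = 8, slack = 6, bound satisfied, not MDS.

Singleton bound: d ≤ n − k + 1.
Here n = 12, k = 5, so n − k + 1 = 8.
Given d = 2, check d ≤ 8: YES.
Slack = (n − k + 1) − d = 6.
The code is NOT MDS (slack = 6 > 0).
Description: the claimed parameters are [12, 5, 2]_3; such a code would be non-MDS.


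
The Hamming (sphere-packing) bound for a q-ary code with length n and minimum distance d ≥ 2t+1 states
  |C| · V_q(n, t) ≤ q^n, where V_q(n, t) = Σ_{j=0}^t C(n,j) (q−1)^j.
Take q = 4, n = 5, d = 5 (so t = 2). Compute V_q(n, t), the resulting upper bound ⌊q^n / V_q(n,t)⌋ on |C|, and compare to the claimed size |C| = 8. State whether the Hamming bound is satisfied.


V_q(n, t) = 106, q^n = 1024, Hamming bound = 9, |C| = 8 ≤ bound (satisfied).

Step 1: Compute V_q(n, t) = Σ_{j=0}^2 C(n, j) (q−1)^j.
  j = 0: C(5,0)·(3)^0 = 1·1 = 1.
  j = 1: C(5,1)·(3)^1 = 5·3 = 15.
  j = 2: C(5,2)·(3)^2 = 10·9 = 90.
  V_q(n, t) = 1 + 15 + 90 = 106.
Step 2: q^n = 4^5 = 1024.
Step 3: Hamming bound ⌊q^n / V_q(n,t)⌋ = ⌊1024/106⌋ = 9.
Step 4: Compare |C| = 8 to 9: satisfied.
The claimed |C| lies below the Hamming bound.


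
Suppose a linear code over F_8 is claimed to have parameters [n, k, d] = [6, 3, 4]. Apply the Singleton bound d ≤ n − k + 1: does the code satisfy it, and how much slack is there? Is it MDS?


Singleton RHS = n − k + 1 = 4, slack = 0, bound satisfied, MDS.

Singleton bound: d ≤ n − k + 1.
Here n = 6, k = 3, so n − k + 1 = 4.
Given d = 4, check d ≤ 4: YES.
Slack = (n − k + 1) − d = 0.
The code is MDS (slack = 0).
Description: the claimed parameters are [6, 3, 4]_8; such a code would be MDS (meets Singleton bound).


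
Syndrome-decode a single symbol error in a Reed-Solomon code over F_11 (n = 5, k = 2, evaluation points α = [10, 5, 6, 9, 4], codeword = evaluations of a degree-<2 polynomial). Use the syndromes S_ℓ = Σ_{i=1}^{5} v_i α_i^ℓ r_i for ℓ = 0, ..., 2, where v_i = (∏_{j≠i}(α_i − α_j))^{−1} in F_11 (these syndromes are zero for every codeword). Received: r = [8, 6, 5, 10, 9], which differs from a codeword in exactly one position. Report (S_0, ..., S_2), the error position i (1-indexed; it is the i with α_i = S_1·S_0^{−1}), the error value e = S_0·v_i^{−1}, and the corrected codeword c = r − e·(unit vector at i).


S = (5, 3, 4), error at position 2, error magnitude e = 10, c = [8, 7, 5, 10, 9].

Step 1: column multipliers v_i = (∏_{j≠i}(α_i − α_j))^{−1} mod 11.
  i = 1 (α = 10): (10−5)(10−6)(10−9)(10−4) = 5·4·1·6 = 120 ≡ 10, so v_1 = 10^{−1} = 10 (mod 11).
  i = 2 (α = 5): (5−10)(5−6)(5−9)(5−4) = (−5)·(−1)·(−4)·1 = −20 ≡ 2, so v_2 = 2^{−1} = 6 (mod 11).
  i = 3 (α = 6): (6−10)(6−5)(6−9)(6−4) = (−4)·1·(−3)·2 = 24 ≡ 2, so v_3 = 2^{−1} = 6 (mod 11).
  i = 4 (α = 9): (9−10)(9−5)(9−6)(9−4) = (−1)·4·3·5 = −60 ≡ 6, so v_4 = 6^{−1} = 2 (mod 11).
  i = 5 (α = 4): (4−10)(4−5)(4−6)(4−9) = (−6)·(−1)·(−2)·(−5) = 60 ≡ 5, so v_5 = 5^{−1} = 9 (mod 11).
  v = [10, 6, 6, 2, 9].
Step 2: syndromes of r = [8, 6, 5, 10, 9] (all sums mod 11).
  S_0 = Σ v_i r_i = 10·8 + 6·6 + 6·5 + 2·10 + 9·9 = 247 ≡ 5.
  S_1 = Σ v_i α_i r_i = 10·10·8 + 6·5·6 + 6·6·5 + 2·9·10 + 9·4·9 = 1664 ≡ 3.
  α_i^2 mod 11 = [1, 3, 3, 4, 5].
  S_2 = Σ v_i α_i^2 r_i = 10·1·8 + 6·3·6 + 6·3·5 + 2·4·10 + 9·5·9 = 763 ≡ 4.
  S = (5, 3, 4) ≠ 0, so r is not a codeword (an error is present).
Step 3: locate the error. For a single error e at position i, S_ℓ = v_i·e·α_i^ℓ, so α_err = S_1/S_0.
  S_0^{−1} = 5^{−1} = 9 (mod 11), so α_err = 3·9 = 27 ≡ 5 = α_2. Error position i = 2.
  Consistency check: S_2/S_1 = 4·4 = 16 ≡ 5 = α_err ✓ (single-error assumption holds).
Step 4: error magnitude e = S_0/v_2 = S_0·∏_{j≠2}(α_2 − α_j) = 5·2 = 10 ≡ 10 (mod 11).
Step 5: correct position 2: c_2 = r_2 − e = 6 − 10 ≡ 7 (mod 11). Hence c = [8, 7, 5, 10, 9].
  Check: interpolating c through the α_i gives m(x) = 6 + 9·x (degree < 2) with m(α_i) = c_i for every i, so c is indeed a codeword.


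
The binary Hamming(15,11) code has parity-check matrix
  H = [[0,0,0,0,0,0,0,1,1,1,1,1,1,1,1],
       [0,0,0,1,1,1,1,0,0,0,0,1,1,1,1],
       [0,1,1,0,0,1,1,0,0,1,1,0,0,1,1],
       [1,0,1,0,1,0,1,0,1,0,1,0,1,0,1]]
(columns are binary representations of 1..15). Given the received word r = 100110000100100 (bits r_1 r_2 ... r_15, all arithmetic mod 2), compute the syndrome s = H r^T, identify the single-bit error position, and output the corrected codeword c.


s = (0, 1, 1, 1)^T, error position = 7, corrected codeword c = 100110100100100

Compute s = H r^T mod 2 one row at a time:
  s_1 = 0 + 0 + 1 + 0 + 0 + 1 + 0 + 0 = 2 ≡ 0 (mod 2).
  s_2 = 1 + 1 + 0 + 0 + 0 + 1 + 0 + 0 = 3 ≡ 1 (mod 2).
  s_3 = 0 + 0 + 0 + 0 + 1 + 0 + 0 + 0 = 1 ≡ 1 (mod 2).
  s_4 = 1 + 0 + 1 + 0 + 0 + 0 + 1 + 0 = 3 ≡ 1 (mod 2).
s = (0, 1, 1, 1)^T — this equals column 7 of H (binary 0111), so error is at position 7.
Correct: flip bit 7 of r = 100110000100100 to get c = 100110100100100.


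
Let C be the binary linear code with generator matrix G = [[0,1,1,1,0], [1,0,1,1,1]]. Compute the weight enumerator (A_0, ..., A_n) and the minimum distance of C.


Weight distribution: A_0 = 1, A_3 = 2, A_4 = 1. Minimum distance d = 3.

Enumerate all 2^2 = 4 messages m ∈ F_2^2.
For each, compute codeword c = mG in F_2^5, then tally its weight.
  m = 00 → c = 00000, weight = 0.
  m = 10 → c = 01110, weight = 3.
  m = 01 → c = 10111, weight = 4.
  m = 11 → c = 11001, weight = 3.
Tally weights:
  weight 0: 1 codewords.
  weight 3: 2 codewords.
  weight 4: 1 codewords.
Minimum distance d = smallest w > 0 with A_w > 0 = 3.
Sanity: Σ A_w = 4 = 2^2 = 4 ✓.


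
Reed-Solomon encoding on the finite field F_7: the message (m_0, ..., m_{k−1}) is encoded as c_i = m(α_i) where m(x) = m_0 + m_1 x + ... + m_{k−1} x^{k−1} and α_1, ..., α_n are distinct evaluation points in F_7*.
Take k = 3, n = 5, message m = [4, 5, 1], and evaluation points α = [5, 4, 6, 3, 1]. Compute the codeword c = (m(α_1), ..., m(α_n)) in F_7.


c = [5, 5, 0, 0, 3]

Message polynomial: m(x) = 4 + 5·x + 1·x^2 (mod 7).
For each evaluation point α_i, compute m(α_i) mod 7:
  α_1 = 5: Horner steps 1 → 3 → 5, so m(5) = 5.
  α_2 = 4: Horner steps 1 → 2 → 5, so m(4) = 5.
  α_3 = 6: Horner steps 1 → 4 → 0, so m(6) = 0.
  α_4 = 3: Horner steps 1 → 1 → 0, so m(3) = 0.
  α_5 = 1: Horner steps 1 → 6 → 3, so m(1) = 3.
Codeword c = [5, 5, 0, 0, 3] ∈ F_7^5.


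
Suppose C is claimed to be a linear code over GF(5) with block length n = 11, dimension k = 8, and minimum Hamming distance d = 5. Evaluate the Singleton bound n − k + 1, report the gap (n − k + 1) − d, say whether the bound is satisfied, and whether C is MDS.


Singleton RHS = n − k + 1 = 4, slack = -1, bound violated (no such code; not MDS).

Singleton bound: d ≤ n − k + 1.
Here n = 11, k = 8, so n − k + 1 = 4.
Given d = 5, check d ≤ 4: NO.
Slack = (n − k + 1) − d = -1.
The slack is negative: d = 5 exceeds n − k + 1 = 4 by 1, so the Singleton bound is violated and no linear [11, 8, 5]_5 code can exist. In particular it is not MDS (MDS requires d = n − k + 1 exactly).
Description: the claimed parameters are [11, 8, 5]_5; such a code would be impossible (violates the Singleton bound).


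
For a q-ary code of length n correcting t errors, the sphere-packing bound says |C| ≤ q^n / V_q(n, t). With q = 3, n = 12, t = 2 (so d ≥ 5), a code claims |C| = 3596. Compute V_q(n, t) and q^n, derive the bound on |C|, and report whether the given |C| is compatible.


V_q(n, t) = 289, q^n = 531441, Hamming bound = 1838, |C| = 3596 > bound (violated).

Step 1: Compute V_q(n, t) = Σ_{j=0}^2 C(n, j) (q−1)^j.
  j = 0: C(12,0)·(2)^0 = 1·1 = 1.
  j = 1: C(12,1)·(2)^1 = 12·2 = 24.
  j = 2: C(12,2)·(2)^2 = 66·4 = 264.
  V_q(n, t) = 1 + 24 + 264 = 289.
Step 2: q^n = 3^12 = 531441.
Step 3: Hamming bound ⌊q^n / V_q(n,t)⌋ = ⌊531441/289⌋ = 1838.
Step 4: Compare |C| = 3596 to 1838: violated.
The claimed |C| lies above the Hamming bound, so no 3-ary code of length 12 with d ≥ 5 can have 3596 codewords.


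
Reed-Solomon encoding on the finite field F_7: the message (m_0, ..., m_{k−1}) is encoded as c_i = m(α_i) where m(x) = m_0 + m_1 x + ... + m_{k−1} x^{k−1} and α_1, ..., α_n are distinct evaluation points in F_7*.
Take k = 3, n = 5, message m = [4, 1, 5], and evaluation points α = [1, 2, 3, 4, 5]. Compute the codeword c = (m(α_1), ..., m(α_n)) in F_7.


c = [3, 5, 3, 4, 1]

Message polynomial: m(x) = 4 + 1·x + 5·x^2 (mod 7).
For each evaluation point α_i, compute m(α_i) mod 7:
  α_1 = 1: Horner steps 5 → 6 → 3, so m(1) = 3.
  α_2 = 2: Horner steps 5 → 4 → 5, so m(2) = 5.
  α_3 = 3: Horner steps 5 → 2 → 3, so m(3) = 3.
  α_4 = 4: Horner steps 5 → 0 → 4, so m(4) = 4.
  α_5 = 5: Horner steps 5 → 5 → 1, so m(5) = 1.
Codeword c = [3, 5, 3, 4, 1] ∈ F_7^5.


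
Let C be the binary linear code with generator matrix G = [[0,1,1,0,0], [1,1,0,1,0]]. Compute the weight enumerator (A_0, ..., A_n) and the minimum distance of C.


Weight distribution: A_0 = 1, A_2 = 1, A_3 = 2. Minimum distance d = 2.

Enumerate all 2^2 = 4 messages m ∈ F_2^2.
For each, compute codeword c = mG in F_2^5, then tally its weight.
  m = 00 → c = 00000, weight = 0.
  m = 10 → c = 01100, weight = 2.
  m = 01 → c = 11010, weight = 3.
  m = 11 → c = 10110, weight = 3.
Tally weights:
  weight 0: 1 codewords.
  weight 2: 1 codewords.
  weight 3: 2 codewords.
Minimum distance d = smallest w > 0 with A_w > 0 = 2.
Sanity: Σ A_w = 4 = 2^2 = 4 ✓.


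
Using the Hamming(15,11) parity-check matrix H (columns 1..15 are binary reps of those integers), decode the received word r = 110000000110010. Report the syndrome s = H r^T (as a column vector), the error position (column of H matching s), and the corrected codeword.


s = (1, 1, 0, 0)^T, error position = 12, corrected codeword c = 110000000111010

Compute s = H r^T mod 2 one row at a time:
  s_1 = 0 + 0 + 1 + 1 + 0 + 0 + 1 + 0 = 3 ≡ 1 (mod 2).
  s_2 = 0 + 0 + 0 + 0 + 0 + 0 + 1 + 0 = 1 ≡ 1 (mod 2).
  s_3 = 1 + 0 + 0 + 0 + 1 + 1 + 1 + 0 = 4 ≡ 0 (mod 2).
  s_4 = 1 + 0 + 0 + 0 + 0 + 1 + 0 + 0 = 2 ≡ 0 (mod 2).
s = (1, 1, 0, 0)^T — this equals column 12 of H (binary 1100), so error is at position 12.
Correct: flip bit 12 of r = 110000000110010 to get c = 110000000111010.


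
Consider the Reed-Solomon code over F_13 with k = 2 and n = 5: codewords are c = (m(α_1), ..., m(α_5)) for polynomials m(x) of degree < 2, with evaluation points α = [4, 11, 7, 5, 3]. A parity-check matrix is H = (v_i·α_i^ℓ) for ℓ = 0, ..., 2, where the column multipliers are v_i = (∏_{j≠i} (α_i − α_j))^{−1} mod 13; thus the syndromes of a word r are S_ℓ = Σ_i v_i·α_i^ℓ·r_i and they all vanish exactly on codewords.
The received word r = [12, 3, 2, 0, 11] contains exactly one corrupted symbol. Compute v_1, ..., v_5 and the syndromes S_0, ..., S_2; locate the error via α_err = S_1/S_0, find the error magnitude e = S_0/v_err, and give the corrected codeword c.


S = (2, 9, 8), error at position 2, error magnitude e = 10, c = [12, 6, 2, 0, 11].

Step 1: column multipliers v_i = (∏_{j≠i}(α_i − α_j))^{−1} mod 13.
  i = 1 (α = 4): (4−11)(4−7)(4−5)(4−3) = (−7)·(−3)·(−1)·1 = −21 ≡ 5, so v_1 = 5^{−1} = 8 (mod 13).
  i = 2 (α = 11): (11−4)(11−7)(11−5)(11−3) = 7·4·6·8 = 1344 ≡ 5, so v_2 = 5^{−1} = 8 (mod 13).
  i = 3 (α = 7): (7−4)(7−11)(7−5)(7−3) = 3·(−4)·2·4 = −96 ≡ 8, so v_3 = 8^{−1} = 5 (mod 13).
  i = 4 (α = 5): (5−4)(5−11)(5−7)(5−3) = 1·(−6)·(−2)·2 = 24 ≡ 11, so v_4 = 11^{−1} = 6 (mod 13).
  i = 5 (α = 3): (3−4)(3−11)(3−7)(3−5) = (−1)·(−8)·(−4)·(−2) = 64 ≡ 12, so v_5 = 12^{−1} = 12 (mod 13).
  v = [8, 8, 5, 6, 12].
Step 2: syndromes of r = [12, 3, 2, 0, 11] (all sums mod 13).
  S_0 = Σ v_i r_i = 8·12 + 8·3 + 5·2 + 6·0 + 12·11 = 262 ≡ 2.
  S_1 = Σ v_i α_i r_i = 8·4·12 + 8·11·3 + 5·7·2 + 6·5·0 + 12·3·11 = 1114 ≡ 9.
  α_i^2 mod 13 = [3, 4, 10, 12, 9].
  S_2 = Σ v_i α_i^2 r_i = 8·3·12 + 8·4·3 + 5·10·2 + 6·12·0 + 12·9·11 = 1672 ≡ 8.
  S = (2, 9, 8) ≠ 0, so r is not a codeword (an error is present).
Step 3: locate the error. For a single error e at position i, S_ℓ = v_i·e·α_i^ℓ, so α_err = S_1/S_0.
  S_0^{−1} = 2^{−1} = 7 (mod 13), so α_err = 9·7 = 63 ≡ 11 = α_2. Error position i = 2.
  Consistency check: S_2/S_1 = 8·3 = 24 ≡ 11 = α_err ✓ (single-error assumption holds).
Step 4: error magnitude e = S_0/v_2 = S_0·∏_{j≠2}(α_2 − α_j) = 2·5 = 10 ≡ 10 (mod 13).
Step 5: correct position 2: c_2 = r_2 − e = 3 − 10 ≡ 6 (mod 13). Hence c = [12, 6, 2, 0, 11].
  Check: interpolating c through the α_i gives m(x) = 8 + 1·x (degree < 2) with m(α_i) = c_i for every i, so c is indeed a codeword.


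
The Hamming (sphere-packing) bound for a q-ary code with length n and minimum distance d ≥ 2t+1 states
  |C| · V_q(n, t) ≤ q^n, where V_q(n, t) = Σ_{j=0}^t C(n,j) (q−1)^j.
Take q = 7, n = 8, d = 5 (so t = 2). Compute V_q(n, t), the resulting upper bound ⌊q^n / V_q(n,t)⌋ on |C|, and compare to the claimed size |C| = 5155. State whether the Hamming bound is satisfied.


V_q(n, t) = 1057, q^n = 5764801, Hamming bound = 5453, |C| = 5155 ≤ bound (satisfied).

Step 1: Compute V_q(n, t) = Σ_{j=0}^2 C(n, j) (q−1)^j.
  j = 0: C(8,0)·(6)^0 = 1·1 = 1.
  j = 1: C(8,1)·(6)^1 = 8·6 = 48.
  j = 2: C(8,2)·(6)^2 = 28·36 = 1008.
  V_q(n, t) = 1 + 48 + 1008 = 1057.
Step 2: q^n = 7^8 = 5764801.
Step 3: Hamming bound ⌊q^n / V_q(n,t)⌋ = ⌊5764801/1057⌋ = 5453.
Step 4: Compare |C| = 5155 to 5453: satisfied.
The claimed |C| lies below the Hamming bound.
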